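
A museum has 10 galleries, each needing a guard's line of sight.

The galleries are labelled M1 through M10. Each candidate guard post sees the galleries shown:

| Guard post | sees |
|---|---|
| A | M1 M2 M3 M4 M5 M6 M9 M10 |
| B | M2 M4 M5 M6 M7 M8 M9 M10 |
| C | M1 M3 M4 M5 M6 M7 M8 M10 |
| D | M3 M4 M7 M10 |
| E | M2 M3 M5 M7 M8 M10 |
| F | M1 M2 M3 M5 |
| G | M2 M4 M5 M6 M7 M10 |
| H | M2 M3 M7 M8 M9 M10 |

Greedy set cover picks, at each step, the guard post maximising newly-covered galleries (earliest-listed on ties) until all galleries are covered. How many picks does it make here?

2

Greedy: pick A (covers 8 new) → pick B (covers 2 new). Total picks: 2.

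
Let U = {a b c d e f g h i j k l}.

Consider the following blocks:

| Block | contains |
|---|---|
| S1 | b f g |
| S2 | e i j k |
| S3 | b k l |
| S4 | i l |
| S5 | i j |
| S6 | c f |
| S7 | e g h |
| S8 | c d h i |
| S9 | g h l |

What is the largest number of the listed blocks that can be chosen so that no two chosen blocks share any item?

4

S3, S5, S6, S7 are pairwise disjoint (S3={b,k,l}; S5={i,j}; S6={c,f}; S7={e,g,h}).
Every remaining block overlaps one of these, and no 5 of the listed blocks are pairwise disjoint, so 4 is the maximum.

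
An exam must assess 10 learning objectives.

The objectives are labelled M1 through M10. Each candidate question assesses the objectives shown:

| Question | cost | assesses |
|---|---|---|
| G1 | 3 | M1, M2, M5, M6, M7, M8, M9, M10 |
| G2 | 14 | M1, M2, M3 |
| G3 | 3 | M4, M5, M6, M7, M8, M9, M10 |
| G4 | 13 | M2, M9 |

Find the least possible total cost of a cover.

G2, G3 together cover every objective (G2 ∪ G3 = {M1, M2, M3, M4, M5, M6, M7, M8, M9, M10}); total cost 14 + 3 = 17.
The greedy pick G1, G3, G2 costs 20; no covering selection beats 17.

17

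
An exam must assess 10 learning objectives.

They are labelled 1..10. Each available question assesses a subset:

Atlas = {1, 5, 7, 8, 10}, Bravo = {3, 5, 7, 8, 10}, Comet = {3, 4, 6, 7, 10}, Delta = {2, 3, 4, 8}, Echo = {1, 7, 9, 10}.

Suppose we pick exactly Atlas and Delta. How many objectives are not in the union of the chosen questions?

Union of Atlas, Delta = {1, 2, 3, 4, 5, 7, 8, 10}.
Not covered: 6, 9 — 2 objectives.

2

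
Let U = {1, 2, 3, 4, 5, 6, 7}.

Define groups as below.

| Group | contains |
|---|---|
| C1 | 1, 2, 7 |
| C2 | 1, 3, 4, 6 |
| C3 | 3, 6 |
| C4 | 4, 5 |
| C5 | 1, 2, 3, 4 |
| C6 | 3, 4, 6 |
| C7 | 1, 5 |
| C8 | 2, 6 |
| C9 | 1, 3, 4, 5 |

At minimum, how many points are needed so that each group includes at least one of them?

3

H = {2, 5, 6} meets every group (each contains at least one member of H), and |H| = 3.
The groups C1, C3, C4 are pairwise disjoint, so any hitting set needs a separate point for each — at least 3. Hence 3 is optimal.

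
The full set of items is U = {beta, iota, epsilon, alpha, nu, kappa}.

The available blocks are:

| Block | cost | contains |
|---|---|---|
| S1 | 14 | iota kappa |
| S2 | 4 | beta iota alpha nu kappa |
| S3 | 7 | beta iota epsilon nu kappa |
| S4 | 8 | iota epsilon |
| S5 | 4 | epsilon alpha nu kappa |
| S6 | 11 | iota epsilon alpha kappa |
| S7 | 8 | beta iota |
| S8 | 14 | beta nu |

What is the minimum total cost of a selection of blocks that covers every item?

S2, S5 together cover every item (S2 ∪ S5 = {beta, iota, epsilon, alpha, nu, kappa}); total cost 4 + 4 = 8.
No covering selection has total cost below 8.

8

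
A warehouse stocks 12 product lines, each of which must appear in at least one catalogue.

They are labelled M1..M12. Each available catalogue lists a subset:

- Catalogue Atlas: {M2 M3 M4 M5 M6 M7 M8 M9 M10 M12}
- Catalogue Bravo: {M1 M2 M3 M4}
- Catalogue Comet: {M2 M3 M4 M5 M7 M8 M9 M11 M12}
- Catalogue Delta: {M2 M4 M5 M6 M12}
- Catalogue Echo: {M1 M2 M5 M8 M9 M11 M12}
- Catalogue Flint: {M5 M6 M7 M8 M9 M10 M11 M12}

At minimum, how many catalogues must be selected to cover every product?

Bravo and Flint together: Bravo ∪ Flint = {M1, M2, M3, M4, M5, M6, M7, M8, M9, M10, M11, M12} — every product is covered.
No single catalogue has all 12 products (the largest, Atlas, has 10), so 2 is optimal.

2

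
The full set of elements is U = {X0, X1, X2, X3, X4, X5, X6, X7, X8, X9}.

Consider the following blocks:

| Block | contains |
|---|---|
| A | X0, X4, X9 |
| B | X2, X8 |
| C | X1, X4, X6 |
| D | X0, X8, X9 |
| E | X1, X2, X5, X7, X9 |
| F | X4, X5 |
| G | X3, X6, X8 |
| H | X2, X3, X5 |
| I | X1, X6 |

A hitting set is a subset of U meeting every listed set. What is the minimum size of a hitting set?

T = {X4, X5, X6, X8} meets every block (each contains at least one member of T), and |T| = 4.
No choice of 3 elements meets every block, so 4 is the minimum.

4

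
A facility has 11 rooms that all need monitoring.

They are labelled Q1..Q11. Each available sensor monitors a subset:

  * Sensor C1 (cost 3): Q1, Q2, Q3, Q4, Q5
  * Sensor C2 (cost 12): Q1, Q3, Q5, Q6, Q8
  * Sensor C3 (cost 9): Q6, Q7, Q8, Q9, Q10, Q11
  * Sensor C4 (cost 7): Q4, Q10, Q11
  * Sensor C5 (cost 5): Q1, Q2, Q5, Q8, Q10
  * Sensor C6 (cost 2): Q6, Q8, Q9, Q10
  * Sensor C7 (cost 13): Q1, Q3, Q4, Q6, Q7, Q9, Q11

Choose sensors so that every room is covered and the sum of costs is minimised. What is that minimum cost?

12

C1, C3 together cover every room (C1 ∪ C3 = {Q1, Q2, Q3, Q4, Q5, Q6, Q7, Q8, Q9, Q10, Q11}); total cost 3 + 9 = 12.
The greedy pick C6, C1, C3 costs 14; no covering selection beats 12.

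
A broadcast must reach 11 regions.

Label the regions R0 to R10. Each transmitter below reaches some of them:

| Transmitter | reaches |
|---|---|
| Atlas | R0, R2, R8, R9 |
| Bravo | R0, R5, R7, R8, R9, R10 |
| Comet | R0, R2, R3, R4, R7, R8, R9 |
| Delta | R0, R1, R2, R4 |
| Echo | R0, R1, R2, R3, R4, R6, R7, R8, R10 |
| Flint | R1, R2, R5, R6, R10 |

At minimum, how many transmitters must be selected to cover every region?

Take {Bravo, Echo}. Their union is {R0, R1, R2, R3, R4, R5, R6, R7, R8, R9, R10}, which is all 11 regions.
No single transmitter has all 11 regions (the largest, Echo, has 9), so 2 is optimal.

2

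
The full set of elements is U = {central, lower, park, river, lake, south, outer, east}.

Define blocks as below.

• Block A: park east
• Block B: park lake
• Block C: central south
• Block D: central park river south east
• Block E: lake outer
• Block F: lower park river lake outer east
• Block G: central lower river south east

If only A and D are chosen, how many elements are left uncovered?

3

Union of A, D = {central, park, river, south, east}.
Not covered: lower, lake, outer — 3 elements.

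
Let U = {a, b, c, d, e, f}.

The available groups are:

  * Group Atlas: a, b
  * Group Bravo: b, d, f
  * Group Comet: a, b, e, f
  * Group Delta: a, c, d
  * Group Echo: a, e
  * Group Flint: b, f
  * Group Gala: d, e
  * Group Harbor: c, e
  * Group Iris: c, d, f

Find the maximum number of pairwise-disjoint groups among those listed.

2

Echo, Flint are pairwise disjoint (Echo={a,e}; Flint={b,f}).
Every remaining group overlaps one of these, and no 3 of the listed groups are pairwise disjoint, so 2 is the maximum.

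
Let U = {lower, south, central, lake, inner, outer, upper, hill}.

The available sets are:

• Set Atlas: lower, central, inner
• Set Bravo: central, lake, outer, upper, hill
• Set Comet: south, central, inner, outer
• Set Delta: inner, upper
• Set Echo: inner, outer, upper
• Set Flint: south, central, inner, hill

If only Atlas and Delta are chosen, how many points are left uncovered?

Union of Atlas, Delta = {lower, central, inner, upper}.
Not covered: south, lake, outer, hill — 4 points.

4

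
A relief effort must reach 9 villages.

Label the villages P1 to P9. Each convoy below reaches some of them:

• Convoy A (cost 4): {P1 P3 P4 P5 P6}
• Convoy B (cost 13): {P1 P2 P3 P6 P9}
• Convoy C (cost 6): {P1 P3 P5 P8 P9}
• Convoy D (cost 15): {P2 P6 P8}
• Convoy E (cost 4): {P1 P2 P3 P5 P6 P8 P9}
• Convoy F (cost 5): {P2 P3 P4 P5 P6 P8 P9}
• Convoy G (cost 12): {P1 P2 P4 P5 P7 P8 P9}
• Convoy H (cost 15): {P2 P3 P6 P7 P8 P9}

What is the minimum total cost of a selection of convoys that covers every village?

16

A, G together cover every village (A ∪ G = {P1, P2, P3, P4, P5, P6, P7, P8, P9}); total cost 4 + 12 = 16.
The greedy pick E, A, G costs 20; no covering selection beats 16.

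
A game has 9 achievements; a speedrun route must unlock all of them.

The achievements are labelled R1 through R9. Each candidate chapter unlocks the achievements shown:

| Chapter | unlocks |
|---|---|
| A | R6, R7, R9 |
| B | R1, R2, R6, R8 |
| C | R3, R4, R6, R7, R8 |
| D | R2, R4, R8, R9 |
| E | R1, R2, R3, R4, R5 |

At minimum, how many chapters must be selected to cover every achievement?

A and D and E together: A ∪ D ∪ E = {R1, R2, R3, R4, R5, R6, R7, R8, R9} — every achievement is covered.
Only E contains R5, so E is forced; the remaining 4 achievements need at least 2 more chapters (each remaining chapter adds at most 3) — so at least 3 chapters are needed, and 3 is optimal.

3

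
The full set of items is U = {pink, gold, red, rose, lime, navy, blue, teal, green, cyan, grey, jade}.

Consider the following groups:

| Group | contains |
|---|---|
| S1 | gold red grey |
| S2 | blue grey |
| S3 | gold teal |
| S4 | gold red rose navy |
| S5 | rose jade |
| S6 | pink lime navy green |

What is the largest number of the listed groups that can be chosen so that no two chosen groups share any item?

S2, S3, S5, S6 are pairwise disjoint (S2={blue,grey}; S3={gold,teal}; S5={rose,jade}; S6={pink,lime,navy,green}).
Every remaining group overlaps one of these, and no 5 of the listed groups are pairwise disjoint, so 4 is the maximum.

4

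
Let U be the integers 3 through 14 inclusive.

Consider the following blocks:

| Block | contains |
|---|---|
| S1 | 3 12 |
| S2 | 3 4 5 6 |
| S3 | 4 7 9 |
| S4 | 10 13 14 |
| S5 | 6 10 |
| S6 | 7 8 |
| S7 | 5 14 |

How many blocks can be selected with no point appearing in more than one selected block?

S1, S5, S6, S7 are pairwise disjoint (S1={3,12}; S5={6,10}; S6={7,8}; S7={5,14}).
Every remaining block overlaps one of these, and no 5 of the listed blocks are pairwise disjoint, so 4 is the maximum.

4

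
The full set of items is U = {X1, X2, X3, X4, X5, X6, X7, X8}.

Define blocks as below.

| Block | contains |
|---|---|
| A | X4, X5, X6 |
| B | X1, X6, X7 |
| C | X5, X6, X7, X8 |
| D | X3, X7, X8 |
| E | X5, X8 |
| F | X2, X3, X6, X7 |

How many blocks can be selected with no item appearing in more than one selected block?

2

B, E are pairwise disjoint (B={X1,X6,X7}; E={X5,X8}).
Every remaining block overlaps one of these, and no 3 of the listed blocks are pairwise disjoint, so 2 is the maximum.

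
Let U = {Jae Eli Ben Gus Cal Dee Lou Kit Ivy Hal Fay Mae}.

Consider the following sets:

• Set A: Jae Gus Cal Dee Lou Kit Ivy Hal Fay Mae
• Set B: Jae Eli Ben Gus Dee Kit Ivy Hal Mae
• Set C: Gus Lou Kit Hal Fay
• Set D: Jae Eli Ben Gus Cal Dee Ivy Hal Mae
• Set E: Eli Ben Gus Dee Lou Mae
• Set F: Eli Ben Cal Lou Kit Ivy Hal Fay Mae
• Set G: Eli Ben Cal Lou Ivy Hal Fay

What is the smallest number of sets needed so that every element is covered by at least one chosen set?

D and F together: D ∪ F = {Jae, Eli, Ben, Gus, Cal, Dee, Lou, Kit, Ivy, Hal, Fay, Mae} — every element is covered.
No single set has all 12 elements (the largest, A, has 10), so 2 is optimal.

2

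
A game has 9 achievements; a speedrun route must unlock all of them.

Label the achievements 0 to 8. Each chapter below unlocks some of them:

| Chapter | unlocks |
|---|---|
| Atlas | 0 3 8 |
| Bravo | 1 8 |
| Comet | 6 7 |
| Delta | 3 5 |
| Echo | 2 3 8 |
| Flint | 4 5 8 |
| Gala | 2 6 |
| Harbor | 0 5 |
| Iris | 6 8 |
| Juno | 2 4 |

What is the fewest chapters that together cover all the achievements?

Take {Bravo, Comet, Echo, Flint, Harbor}. Their union is {0, 1, 2, 3, 4, 5, 6, 7, 8}, which is all 9 achievements.
Only Bravo contains 1, so Bravo is forced; the remaining 7 achievements need at least 4 more chapters (each remaining chapter adds at most 2) — so at least 5 chapters are needed, and 5 is optimal.

5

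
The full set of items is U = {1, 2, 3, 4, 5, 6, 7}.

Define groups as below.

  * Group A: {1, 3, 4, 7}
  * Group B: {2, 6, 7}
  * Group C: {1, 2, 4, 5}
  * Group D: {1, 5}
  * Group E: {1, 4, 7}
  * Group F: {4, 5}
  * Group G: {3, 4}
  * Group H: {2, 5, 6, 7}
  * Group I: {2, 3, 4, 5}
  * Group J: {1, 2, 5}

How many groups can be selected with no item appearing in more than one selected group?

3

B, D, G are pairwise disjoint (B={2,6,7}; D={1,5}; G={3,4}).
Every remaining group overlaps one of these, and no 4 of the listed groups are pairwise disjoint, so 3 is the maximum.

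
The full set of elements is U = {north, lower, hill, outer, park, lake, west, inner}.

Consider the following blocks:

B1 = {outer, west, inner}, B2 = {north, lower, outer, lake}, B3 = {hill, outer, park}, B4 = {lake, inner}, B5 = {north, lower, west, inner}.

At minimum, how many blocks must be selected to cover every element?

B1, B2, and B3 cover everything between them: the union {north, lower, hill, outer, park, lake, west, inner} is all of U.
Only B3 contains hill, so B3 is forced; the remaining 5 elements need at least 2 more blocks (each remaining block adds at most 4) — so at least 3 blocks are needed, and 3 is optimal.

3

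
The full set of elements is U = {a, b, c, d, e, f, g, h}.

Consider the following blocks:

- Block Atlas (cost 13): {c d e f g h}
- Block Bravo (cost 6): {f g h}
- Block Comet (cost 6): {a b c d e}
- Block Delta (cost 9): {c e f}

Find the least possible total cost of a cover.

Bravo, Comet together cover every element (Bravo ∪ Comet = {a, b, c, d, e, f, g, h}); total cost 6 + 6 = 12.
No covering selection has total cost below 12.

12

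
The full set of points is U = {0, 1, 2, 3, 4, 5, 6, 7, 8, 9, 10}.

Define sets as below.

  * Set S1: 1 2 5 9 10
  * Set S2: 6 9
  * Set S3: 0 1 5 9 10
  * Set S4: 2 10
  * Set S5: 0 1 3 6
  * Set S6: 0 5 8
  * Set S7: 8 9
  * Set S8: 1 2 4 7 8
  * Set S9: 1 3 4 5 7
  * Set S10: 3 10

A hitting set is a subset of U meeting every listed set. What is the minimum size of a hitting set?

4

Take H = {4, 6, 8, 10}. Each listed set contains at least one of these, so H is a hitting set of size 4.
No choice of 3 points meets every set, so 4 is the minimum.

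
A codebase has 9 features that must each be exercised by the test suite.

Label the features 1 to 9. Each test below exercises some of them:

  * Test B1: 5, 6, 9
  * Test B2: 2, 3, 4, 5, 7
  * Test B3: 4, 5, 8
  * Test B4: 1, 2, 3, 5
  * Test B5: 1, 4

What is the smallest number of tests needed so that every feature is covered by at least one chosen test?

4

Take {B1, B2, B3, B5}. Their union is {1, 2, 3, 4, 5, 6, 7, 8, 9}, which is all 9 features.
No 3 of the 5 tests cover everything (all 10 combinations miss at least one feature), so 4 is optimal.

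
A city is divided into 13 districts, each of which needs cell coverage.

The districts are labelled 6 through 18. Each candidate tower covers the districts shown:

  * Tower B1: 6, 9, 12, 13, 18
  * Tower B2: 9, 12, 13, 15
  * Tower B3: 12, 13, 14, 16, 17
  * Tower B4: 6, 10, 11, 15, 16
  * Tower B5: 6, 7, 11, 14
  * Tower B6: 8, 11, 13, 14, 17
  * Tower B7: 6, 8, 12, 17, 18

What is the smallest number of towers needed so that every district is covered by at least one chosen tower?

B1 and B4 and B5 and B6 together: B1 ∪ B4 ∪ B5 ∪ B6 = {6, 7, 8, 9, 10, 11, 12, 13, 14, 15, 16, 17, 18} — every district is covered.
Only B5 contains 7, so B5 is forced; the remaining 9 districts need at least 3 more towers (each remaining tower adds at most 4) — so at least 4 towers are needed, and 4 is optimal.

4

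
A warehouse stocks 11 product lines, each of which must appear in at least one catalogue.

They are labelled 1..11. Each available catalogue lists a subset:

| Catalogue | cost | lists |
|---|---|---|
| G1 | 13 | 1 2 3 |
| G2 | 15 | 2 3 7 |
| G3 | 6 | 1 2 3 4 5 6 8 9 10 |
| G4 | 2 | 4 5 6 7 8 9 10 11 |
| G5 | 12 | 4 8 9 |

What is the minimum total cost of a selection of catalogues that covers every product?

8

G3, G4 together cover every product (G3 ∪ G4 = {1, 2, 3, 4, 5, 6, 7, 8, 9, 10, 11}); total cost 6 + 2 = 8.
No covering selection has total cost below 8.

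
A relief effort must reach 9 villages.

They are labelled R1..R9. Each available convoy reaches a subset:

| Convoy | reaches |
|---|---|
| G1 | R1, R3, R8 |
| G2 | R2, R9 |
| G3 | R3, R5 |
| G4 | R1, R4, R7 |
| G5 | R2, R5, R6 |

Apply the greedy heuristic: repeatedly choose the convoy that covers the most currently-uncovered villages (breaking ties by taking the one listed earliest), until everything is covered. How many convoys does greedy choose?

Greedy: pick G1 (covers 3 new) → pick G5 (covers 3 new) → pick G4 (covers 2 new) → pick G2 (covers 1 new). Total picks: 4.

4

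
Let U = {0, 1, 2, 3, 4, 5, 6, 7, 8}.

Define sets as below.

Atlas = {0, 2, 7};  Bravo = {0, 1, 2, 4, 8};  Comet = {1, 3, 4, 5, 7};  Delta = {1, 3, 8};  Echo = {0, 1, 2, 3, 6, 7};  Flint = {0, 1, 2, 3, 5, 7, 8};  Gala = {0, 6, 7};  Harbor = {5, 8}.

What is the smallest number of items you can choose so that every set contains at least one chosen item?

Take H = {7, 8}. Each listed set contains at least one of these, so H is a hitting set of size 2.
The sets Atlas, Delta are pairwise disjoint, so any hitting set needs a separate item for each — at least 2. Hence 2 is optimal.

2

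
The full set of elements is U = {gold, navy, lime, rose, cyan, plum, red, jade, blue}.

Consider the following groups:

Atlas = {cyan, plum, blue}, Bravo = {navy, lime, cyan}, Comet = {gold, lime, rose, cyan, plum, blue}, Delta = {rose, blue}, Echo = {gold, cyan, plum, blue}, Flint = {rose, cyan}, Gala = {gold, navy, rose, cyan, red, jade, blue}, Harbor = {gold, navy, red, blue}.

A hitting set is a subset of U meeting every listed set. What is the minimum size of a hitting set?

The 2 elements {cyan, blue} hit every group.
The groups Bravo, Delta are pairwise disjoint, so any hitting set needs a separate element for each — at least 2. Hence 2 is optimal.

2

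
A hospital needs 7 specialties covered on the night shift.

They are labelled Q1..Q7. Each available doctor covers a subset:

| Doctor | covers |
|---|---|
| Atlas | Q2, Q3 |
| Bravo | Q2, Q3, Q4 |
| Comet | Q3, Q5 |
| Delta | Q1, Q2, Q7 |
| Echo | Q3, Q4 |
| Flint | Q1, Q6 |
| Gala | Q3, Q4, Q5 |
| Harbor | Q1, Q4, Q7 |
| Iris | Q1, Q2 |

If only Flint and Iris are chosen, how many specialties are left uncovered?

Union of Flint, Iris = {Q1, Q2, Q6}.
Not covered: Q3, Q4, Q5, Q7 — 4 specialties.

4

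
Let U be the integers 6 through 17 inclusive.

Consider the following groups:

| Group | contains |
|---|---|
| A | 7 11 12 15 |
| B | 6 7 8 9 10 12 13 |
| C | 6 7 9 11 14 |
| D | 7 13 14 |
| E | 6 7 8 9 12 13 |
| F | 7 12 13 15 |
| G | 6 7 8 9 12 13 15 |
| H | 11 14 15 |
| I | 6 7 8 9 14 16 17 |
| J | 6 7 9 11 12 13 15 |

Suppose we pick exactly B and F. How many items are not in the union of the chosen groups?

Union of B, F = {6, 7, 8, 9, 10, 12, 13, 15}.
Not covered: 11, 14, 16, 17 — 4 items.

4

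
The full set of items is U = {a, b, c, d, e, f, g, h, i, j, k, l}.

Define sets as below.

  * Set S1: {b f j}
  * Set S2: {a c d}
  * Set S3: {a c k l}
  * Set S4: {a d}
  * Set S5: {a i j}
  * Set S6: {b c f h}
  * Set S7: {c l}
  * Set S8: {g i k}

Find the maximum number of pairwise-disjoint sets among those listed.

4

S1, S4, S7, S8 are pairwise disjoint (S1={b,f,j}; S4={a,d}; S7={c,l}; S8={g,i,k}).
Every remaining set overlaps one of these, and no 5 of the listed sets are pairwise disjoint, so 4 is the maximum.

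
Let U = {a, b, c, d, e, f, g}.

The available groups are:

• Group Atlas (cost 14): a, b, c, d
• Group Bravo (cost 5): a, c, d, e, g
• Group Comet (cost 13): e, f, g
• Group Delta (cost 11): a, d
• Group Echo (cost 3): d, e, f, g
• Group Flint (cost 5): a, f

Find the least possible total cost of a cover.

17

Atlas, Echo together cover every point (Atlas ∪ Echo = {a, b, c, d, e, f, g}); total cost 14 + 3 = 17.
The greedy pick Echo, Bravo, Atlas costs 22; no covering selection beats 17.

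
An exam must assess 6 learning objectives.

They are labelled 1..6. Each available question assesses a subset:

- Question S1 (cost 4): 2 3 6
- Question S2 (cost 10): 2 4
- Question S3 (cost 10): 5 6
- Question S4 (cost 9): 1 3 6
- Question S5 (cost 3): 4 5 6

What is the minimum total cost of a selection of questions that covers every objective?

16

S1, S4, S5 together cover every objective (S1 ∪ S4 ∪ S5 = {1, 2, 3, 4, 5, 6}); total cost 4 + 9 + 3 = 16.
No covering selection has total cost below 16.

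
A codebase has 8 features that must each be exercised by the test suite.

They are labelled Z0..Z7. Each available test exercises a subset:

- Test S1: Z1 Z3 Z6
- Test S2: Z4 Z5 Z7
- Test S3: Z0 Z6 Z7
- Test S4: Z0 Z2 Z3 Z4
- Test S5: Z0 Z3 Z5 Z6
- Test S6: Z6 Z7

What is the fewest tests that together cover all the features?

3

Take {S1, S2, S4}. Their union is {Z0, Z1, Z2, Z3, Z4, Z5, Z6, Z7}, which is all 8 features.
Only S1 contains Z1, so S1 is forced; the remaining 5 features need at least 2 more tests (each remaining test adds at most 3) — so at least 3 tests are needed, and 3 is optimal.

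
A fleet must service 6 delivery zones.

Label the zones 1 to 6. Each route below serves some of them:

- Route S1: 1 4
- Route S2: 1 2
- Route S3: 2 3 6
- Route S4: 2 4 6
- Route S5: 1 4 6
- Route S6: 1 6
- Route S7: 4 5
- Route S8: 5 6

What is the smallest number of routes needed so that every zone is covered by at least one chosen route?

3

Take {S3, S5, S7}. Their union is {1, 2, 3, 4, 5, 6}, which is all 6 zones.
Only S3 contains 3, so S3 is forced; the remaining 3 zones need at least 2 more routes (each remaining route adds at most 2) — so at least 3 routes are needed, and 3 is optimal.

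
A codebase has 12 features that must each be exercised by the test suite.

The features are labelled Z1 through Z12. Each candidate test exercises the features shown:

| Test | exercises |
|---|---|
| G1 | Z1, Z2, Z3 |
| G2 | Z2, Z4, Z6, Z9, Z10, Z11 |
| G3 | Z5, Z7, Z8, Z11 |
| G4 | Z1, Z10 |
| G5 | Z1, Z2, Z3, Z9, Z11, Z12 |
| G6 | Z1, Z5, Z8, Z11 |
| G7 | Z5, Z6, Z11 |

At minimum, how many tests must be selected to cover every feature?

G2 and G3 and G5 together: G2 ∪ G3 ∪ G5 = {Z1, Z2, Z3, Z4, Z5, Z6, Z7, Z8, Z9, Z10, Z11, Z12} — every feature is covered.
Only G2 contains Z4, so G2 is forced; the remaining 6 features need at least 2 more tests (each remaining test adds at most 3) — so at least 3 tests are needed, and 3 is optimal.

3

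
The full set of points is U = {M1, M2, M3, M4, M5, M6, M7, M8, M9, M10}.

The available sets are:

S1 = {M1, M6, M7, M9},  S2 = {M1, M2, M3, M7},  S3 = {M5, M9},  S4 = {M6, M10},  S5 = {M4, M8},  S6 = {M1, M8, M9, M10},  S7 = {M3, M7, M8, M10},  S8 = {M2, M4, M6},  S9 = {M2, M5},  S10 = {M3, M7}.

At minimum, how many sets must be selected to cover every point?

Take {S2, S3, S7, S8}. Their union is {M1, M2, M3, M4, M5, M6, M7, M8, M9, M10}, which is all 10 points.
No 3 of the 10 sets cover everything (all 120 combinations miss at least one point), so 4 is optimal.

4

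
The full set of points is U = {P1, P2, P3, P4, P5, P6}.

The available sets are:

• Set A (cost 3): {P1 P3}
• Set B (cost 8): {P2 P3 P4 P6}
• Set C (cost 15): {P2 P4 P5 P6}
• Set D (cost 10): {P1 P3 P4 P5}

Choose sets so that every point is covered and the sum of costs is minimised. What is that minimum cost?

B, D together cover every point (B ∪ D = {P1, P2, P3, P4, P5, P6}); total cost 8 + 10 = 18.
The greedy pick A, B, D costs 21; no covering selection beats 18.

18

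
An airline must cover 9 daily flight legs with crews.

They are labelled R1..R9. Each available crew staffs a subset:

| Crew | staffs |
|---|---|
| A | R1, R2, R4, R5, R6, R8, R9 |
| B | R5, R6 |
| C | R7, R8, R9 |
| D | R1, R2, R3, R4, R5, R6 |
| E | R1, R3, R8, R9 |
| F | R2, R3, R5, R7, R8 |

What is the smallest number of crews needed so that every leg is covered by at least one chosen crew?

2

C and D together: C ∪ D = {R1, R2, R3, R4, R5, R6, R7, R8, R9} — every leg is covered.
No single crew has all 9 legs (the largest, A, has 7), so 2 is optimal.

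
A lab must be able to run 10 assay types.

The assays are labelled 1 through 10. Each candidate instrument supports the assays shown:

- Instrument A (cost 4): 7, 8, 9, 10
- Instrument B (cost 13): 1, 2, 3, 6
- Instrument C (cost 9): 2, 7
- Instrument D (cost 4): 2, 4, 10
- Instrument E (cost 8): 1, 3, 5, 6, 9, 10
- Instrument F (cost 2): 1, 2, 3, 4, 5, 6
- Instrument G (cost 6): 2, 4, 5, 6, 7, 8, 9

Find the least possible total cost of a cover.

6

A, F together cover every assay (A ∪ F = {1, 2, 3, 4, 5, 6, 7, 8, 9, 10}); total cost 4 + 2 = 6.
No covering selection has total cost below 6.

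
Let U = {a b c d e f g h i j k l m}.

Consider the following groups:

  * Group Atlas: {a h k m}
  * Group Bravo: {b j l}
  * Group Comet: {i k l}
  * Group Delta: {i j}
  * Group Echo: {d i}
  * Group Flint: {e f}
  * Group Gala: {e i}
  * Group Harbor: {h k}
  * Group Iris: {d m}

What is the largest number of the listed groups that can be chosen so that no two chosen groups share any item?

Bravo, Gala, Harbor, Iris are pairwise disjoint (Bravo={b,j,l}; Gala={e,i}; Harbor={h,k}; Iris={d,m}).
Every remaining group overlaps one of these, and no 5 of the listed groups are pairwise disjoint, so 4 is the maximum.

4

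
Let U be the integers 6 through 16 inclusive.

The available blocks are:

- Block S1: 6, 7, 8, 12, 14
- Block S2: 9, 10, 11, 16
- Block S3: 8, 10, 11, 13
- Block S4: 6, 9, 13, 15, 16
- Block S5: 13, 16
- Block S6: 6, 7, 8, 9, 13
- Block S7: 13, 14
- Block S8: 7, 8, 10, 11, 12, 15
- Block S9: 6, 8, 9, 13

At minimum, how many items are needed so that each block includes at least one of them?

Take H = {8, 10, 13}. Each listed block contains at least one of these, so H is a hitting set of size 3.
No choice of 2 items meets every block, so 3 is the minimum.

3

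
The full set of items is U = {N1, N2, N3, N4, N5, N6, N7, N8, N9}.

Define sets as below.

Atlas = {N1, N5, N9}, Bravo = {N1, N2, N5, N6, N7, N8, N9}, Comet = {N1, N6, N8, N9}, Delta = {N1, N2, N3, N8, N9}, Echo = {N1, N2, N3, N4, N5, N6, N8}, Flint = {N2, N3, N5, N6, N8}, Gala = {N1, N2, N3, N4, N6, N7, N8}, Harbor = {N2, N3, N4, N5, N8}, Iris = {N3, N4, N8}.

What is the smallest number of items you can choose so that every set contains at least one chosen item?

H = {N8, N9} meets every set (each contains at least one member of H), and |H| = 2.
The sets Atlas, Iris are pairwise disjoint, so any hitting set needs a separate item for each — at least 2. Hence 2 is optimal.

2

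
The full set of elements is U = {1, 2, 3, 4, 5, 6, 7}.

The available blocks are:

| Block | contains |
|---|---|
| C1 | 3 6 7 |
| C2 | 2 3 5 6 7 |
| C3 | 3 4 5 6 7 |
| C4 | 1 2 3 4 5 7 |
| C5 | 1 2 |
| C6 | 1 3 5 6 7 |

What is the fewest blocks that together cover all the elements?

2

Take {C1, C4}. Their union is {1, 2, 3, 4, 5, 6, 7}, which is all 7 elements.
No single block has all 7 elements (the largest, C4, has 6), so 2 is optimal.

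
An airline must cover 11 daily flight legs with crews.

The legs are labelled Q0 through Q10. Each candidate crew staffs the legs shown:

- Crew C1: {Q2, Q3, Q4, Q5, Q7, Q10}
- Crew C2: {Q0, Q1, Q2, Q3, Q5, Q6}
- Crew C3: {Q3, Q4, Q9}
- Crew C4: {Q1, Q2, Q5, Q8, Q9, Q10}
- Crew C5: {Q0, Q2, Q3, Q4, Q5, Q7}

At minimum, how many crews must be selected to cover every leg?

3

C2 and C4 and C5 together: C2 ∪ C4 ∪ C5 = {Q0, Q1, Q2, Q3, Q4, Q5, Q6, Q7, Q8, Q9, Q10} — every leg is covered.
Only C2 contains Q6, so C2 is forced; the remaining 5 legs need at least 2 more crews (each remaining crew adds at most 3) — so at least 3 crews are needed, and 3 is optimal.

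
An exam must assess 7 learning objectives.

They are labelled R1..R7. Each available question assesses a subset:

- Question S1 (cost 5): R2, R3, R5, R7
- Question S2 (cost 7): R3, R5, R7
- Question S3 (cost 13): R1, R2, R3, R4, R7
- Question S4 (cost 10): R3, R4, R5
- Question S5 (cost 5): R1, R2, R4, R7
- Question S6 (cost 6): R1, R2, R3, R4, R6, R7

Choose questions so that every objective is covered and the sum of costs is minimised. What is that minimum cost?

S1, S6 together cover every objective (S1 ∪ S6 = {R1, R2, R3, R4, R5, R6, R7}); total cost 5 + 6 = 11.
No covering selection has total cost below 11.

11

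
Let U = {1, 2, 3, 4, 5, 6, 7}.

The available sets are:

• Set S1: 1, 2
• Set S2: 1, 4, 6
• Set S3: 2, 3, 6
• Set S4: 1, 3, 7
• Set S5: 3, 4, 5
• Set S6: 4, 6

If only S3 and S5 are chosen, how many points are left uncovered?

2

Union of S3, S5 = {2, 3, 4, 5, 6}.
Not covered: 1, 7 — 2 points.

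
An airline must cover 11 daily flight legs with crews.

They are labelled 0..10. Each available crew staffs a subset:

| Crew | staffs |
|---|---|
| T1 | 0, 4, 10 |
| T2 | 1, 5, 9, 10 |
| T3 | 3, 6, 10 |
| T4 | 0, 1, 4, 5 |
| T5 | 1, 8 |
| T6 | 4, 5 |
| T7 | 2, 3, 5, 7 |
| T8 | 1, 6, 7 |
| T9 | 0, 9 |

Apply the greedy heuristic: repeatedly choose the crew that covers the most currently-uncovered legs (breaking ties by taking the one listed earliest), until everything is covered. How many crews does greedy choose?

Greedy: pick T2 (covers 4 new) → pick T7 (covers 3 new) → pick T1 (covers 2 new) → pick T3 (covers 1 new) → pick T5 (covers 1 new). Total picks: 5.

5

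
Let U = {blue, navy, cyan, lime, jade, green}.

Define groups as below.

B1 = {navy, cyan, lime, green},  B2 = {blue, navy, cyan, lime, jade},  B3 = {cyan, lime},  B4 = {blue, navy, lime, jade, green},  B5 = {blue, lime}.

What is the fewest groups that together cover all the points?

2

Take {B2, B4}. Their union is {blue, navy, cyan, lime, jade, green}, which is all 6 points.
No single group has all 6 points (the largest, B2, has 5), so 2 is optimal.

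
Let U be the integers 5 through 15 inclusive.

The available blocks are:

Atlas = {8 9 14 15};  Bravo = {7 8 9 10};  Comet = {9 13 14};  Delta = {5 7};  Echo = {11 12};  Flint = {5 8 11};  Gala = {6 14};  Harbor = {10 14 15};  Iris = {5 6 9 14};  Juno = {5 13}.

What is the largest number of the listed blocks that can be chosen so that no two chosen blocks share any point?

Bravo, Echo, Gala, Juno are pairwise disjoint (Bravo={7,8,9,10}; Echo={11,12}; Gala={6,14}; Juno={5,13}).
Every remaining block overlaps one of these, and no 5 of the listed blocks are pairwise disjoint, so 4 is the maximum.

4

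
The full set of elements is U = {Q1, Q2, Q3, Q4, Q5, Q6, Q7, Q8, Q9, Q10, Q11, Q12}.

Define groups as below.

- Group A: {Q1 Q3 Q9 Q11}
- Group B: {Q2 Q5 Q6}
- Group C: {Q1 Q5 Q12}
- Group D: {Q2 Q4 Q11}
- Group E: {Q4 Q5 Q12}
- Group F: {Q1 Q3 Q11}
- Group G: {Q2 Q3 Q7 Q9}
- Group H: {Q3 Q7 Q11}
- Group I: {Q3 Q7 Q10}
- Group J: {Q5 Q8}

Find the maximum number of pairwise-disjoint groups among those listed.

C, D, I are pairwise disjoint (C={Q1,Q5,Q12}; D={Q2,Q4,Q11}; I={Q3,Q7,Q10}).
Every remaining group overlaps one of these, and no 4 of the listed groups are pairwise disjoint, so 3 is the maximum.

3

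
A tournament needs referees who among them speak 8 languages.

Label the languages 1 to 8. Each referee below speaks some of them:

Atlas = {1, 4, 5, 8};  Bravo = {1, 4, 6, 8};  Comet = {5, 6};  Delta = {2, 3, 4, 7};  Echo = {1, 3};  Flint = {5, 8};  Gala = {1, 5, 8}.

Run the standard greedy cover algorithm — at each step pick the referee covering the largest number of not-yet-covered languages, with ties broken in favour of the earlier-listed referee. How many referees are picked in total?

Greedy: pick Atlas (covers 4 new) → pick Delta (covers 3 new) → pick Bravo (covers 1 new). Total picks: 3.

3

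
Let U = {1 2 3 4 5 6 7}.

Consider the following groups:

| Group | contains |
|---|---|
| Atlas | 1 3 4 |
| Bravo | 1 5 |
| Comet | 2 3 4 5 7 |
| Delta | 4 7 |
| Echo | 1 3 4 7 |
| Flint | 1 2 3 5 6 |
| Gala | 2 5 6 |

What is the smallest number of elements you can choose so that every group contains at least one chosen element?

The 2 elements {4, 5} hit every group.
The groups Delta, Gala are pairwise disjoint, so any hitting set needs a separate element for each — at least 2. Hence 2 is optimal.

2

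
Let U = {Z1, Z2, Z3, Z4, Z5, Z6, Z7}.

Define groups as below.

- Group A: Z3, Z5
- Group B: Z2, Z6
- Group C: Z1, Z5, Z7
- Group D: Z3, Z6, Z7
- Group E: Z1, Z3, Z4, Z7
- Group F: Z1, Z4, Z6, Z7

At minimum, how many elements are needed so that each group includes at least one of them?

The 3 elements {Z1, Z3, Z6} hit every group.
No choice of 2 elements meets every group, so 3 is the minimum.

3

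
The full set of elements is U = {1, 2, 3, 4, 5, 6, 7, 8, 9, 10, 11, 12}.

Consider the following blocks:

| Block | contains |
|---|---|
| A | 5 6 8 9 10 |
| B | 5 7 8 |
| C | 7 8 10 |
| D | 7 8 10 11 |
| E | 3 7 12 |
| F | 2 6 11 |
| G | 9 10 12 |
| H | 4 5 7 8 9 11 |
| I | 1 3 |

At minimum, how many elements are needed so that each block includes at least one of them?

T = {3, 5, 10, 11} meets every block (each contains at least one member of T), and |T| = 4.
The blocks B, F, G, I are pairwise disjoint, so any hitting set needs a separate element for each — at least 4. Hence 4 is optimal.

4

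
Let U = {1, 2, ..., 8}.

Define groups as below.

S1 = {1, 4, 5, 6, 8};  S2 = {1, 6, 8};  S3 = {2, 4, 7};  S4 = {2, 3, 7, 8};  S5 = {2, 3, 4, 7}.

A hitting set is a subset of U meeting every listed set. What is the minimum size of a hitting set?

H = {4, 8} meets every group (each contains at least one member of H), and |H| = 2.
The groups S2, S3 are pairwise disjoint, so any hitting set needs a separate element for each — at least 2. Hence 2 is optimal.

2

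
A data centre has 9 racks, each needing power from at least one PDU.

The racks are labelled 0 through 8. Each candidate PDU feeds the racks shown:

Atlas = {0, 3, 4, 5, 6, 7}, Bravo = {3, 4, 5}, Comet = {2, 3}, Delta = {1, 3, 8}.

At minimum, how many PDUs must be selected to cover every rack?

Take {Atlas, Comet, Delta}. Their union is {0, 1, 2, 3, 4, 5, 6, 7, 8}, which is all 9 racks.
Only Atlas contains 0, so Atlas is forced; the remaining 3 racks need at least 2 more PDUs (each remaining PDU adds at most 2) — so at least 3 PDUs are needed, and 3 is optimal.

3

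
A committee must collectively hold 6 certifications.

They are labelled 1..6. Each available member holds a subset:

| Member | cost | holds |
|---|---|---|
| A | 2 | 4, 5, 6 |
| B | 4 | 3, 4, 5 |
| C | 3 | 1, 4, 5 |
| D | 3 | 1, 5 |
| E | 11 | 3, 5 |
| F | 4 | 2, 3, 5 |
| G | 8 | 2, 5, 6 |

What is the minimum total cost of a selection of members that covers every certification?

A, C, F together cover every certification (A ∪ C ∪ F = {1, 2, 3, 4, 5, 6}); total cost 2 + 3 + 4 = 9.
No covering selection has total cost below 9.

9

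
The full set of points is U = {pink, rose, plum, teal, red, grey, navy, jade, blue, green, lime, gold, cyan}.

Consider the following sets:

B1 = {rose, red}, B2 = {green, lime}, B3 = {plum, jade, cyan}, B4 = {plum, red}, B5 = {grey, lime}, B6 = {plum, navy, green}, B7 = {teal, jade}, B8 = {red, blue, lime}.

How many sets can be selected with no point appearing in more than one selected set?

B1, B5, B6, B7 are pairwise disjoint (B1={rose,red}; B5={grey,lime}; B6={plum,navy,green}; B7={teal,jade}).
Every remaining set overlaps one of these, and no 5 of the listed sets are pairwise disjoint, so 4 is the maximum.

4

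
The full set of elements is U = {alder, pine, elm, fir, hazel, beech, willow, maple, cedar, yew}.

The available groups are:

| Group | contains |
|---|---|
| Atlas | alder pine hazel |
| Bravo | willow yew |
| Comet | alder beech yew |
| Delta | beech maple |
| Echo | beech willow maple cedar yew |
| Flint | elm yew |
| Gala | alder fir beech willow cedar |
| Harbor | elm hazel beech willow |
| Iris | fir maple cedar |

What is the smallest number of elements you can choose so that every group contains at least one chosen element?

The 4 elements {alder, elm, maple, yew} hit every group.
No choice of 3 elements meets every group, so 4 is the minimum.

4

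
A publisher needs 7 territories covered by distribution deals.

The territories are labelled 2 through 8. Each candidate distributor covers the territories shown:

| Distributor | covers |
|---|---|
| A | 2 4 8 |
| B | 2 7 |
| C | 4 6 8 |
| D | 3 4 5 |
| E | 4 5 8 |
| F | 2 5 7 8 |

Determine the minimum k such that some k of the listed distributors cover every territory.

C and D and F together: C ∪ D ∪ F = {2, 3, 4, 5, 6, 7, 8} — every territory is covered.
Only D contains 3, so D is forced; the remaining 4 territories need at least 2 more distributors (each remaining distributor adds at most 3) — so at least 3 distributors are needed, and 3 is optimal.

3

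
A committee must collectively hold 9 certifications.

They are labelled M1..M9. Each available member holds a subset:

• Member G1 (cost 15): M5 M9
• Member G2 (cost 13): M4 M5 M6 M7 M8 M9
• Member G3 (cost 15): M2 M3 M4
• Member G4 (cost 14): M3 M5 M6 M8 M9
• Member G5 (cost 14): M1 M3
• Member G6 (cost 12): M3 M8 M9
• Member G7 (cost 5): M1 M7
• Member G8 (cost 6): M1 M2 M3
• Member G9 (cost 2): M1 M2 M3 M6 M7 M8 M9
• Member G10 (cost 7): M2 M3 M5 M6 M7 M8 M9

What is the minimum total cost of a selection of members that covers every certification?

15

G2, G9 together cover every certification (G2 ∪ G9 = {M1, M2, M3, M4, M5, M6, M7, M8, M9}); total cost 13 + 2 = 15.
No covering selection has total cost below 15.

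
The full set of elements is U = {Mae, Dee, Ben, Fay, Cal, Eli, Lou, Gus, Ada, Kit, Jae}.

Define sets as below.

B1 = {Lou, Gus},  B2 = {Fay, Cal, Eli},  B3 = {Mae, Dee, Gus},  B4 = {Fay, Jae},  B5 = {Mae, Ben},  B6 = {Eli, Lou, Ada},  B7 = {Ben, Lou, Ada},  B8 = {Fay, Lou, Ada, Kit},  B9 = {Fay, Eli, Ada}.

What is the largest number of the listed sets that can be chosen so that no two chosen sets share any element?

3

B3, B4, B6 are pairwise disjoint (B3={Mae,Dee,Gus}; B4={Fay,Jae}; B6={Eli,Lou,Ada}).
Every remaining set overlaps one of these, and no 4 of the listed sets are pairwise disjoint, so 3 is the maximum.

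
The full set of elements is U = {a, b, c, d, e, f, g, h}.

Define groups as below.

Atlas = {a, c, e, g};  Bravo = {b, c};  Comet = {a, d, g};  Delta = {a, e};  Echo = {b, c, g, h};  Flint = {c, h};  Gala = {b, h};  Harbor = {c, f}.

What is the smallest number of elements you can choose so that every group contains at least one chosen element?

The 3 elements {a, b, c} hit every group.
The groups Comet, Gala, Harbor are pairwise disjoint, so any hitting set needs a separate element for each — at least 3. Hence 3 is optimal.

3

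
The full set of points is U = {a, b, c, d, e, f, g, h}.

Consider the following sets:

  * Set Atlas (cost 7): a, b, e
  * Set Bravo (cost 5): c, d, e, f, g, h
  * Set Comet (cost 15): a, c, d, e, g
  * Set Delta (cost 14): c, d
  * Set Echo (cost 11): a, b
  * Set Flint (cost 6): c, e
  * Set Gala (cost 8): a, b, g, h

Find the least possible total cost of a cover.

12

Atlas, Bravo together cover every point (Atlas ∪ Bravo = {a, b, c, d, e, f, g, h}); total cost 7 + 5 = 12.
No covering selection has total cost below 12.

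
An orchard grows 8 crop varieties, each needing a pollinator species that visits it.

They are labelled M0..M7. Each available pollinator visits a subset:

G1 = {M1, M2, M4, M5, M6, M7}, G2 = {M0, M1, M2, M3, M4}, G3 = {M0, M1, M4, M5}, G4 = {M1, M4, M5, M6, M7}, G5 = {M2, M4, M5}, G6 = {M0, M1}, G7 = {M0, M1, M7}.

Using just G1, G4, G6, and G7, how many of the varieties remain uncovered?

1

Union of G1, G4, G6, G7 = {M0, M1, M2, M4, M5, M6, M7}.
Not covered: M3 — 1 variety.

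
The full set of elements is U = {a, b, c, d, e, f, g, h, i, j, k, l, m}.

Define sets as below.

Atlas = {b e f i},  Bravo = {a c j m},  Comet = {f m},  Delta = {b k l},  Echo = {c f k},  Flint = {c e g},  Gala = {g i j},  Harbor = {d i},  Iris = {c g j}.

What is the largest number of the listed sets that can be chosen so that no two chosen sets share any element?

Comet, Delta, Flint, Harbor are pairwise disjoint (Comet={f,m}; Delta={b,k,l}; Flint={c,e,g}; Harbor={d,i}).
Every remaining set overlaps one of these, and no 5 of the listed sets are pairwise disjoint, so 4 is the maximum.

4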